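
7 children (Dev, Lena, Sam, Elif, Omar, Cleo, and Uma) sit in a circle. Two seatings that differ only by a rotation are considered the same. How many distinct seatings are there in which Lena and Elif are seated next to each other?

240

Glue Lena and Elif into a block (2 internal orders). Seating 6 units around a circle gives (5)! arrangements.
So 2 × (5)! = 2 × 120 = 240.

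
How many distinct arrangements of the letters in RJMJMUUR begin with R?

Fix R in the first position and arrange the remaining 7 letters.
Those 7 letters have J appearing twice, M appearing twice, and U appearing twice, giving (7)!/(2!·2!·2!) = 630.

630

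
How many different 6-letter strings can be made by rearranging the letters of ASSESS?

ASSESS has 6 letters with S appearing 4 times.
Dividing 6! = 720 by 4! = 24 for the repeated letters gives 30.

30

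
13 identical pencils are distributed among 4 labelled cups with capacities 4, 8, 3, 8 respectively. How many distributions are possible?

Ignoring the caps, the number of non-negative solutions to x_1+…+x_4 = 13 is C(16,3) = 560.
Subtract solutions that violate a single cap (substitute x_i' = x_i − (cap_i+1)): x_1 ≥ 5 gives C(11,3) = 165; x_2 ≥ 9 gives C(7,3) = 35; x_3 ≥ 4 gives C(12,3) = 220; x_4 ≥ 9 gives C(7,3) = 35. Together 455.
Add back pairs where two caps are both exceeded: 0 + 35 + 0 + 1 + 0 + 1 = 37.
By inclusion–exclusion the count is 560 − 455 + 37 = 142.

142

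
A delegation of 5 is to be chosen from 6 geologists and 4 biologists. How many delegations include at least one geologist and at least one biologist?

246

Unrestricted: C(10,5) = 252 ways to pick any 5 of the 10.
Selections missing a whole group: no geologists → C(4,5) = 0; no biologists → C(6,5) = 6.
Both groups omitted at once is impossible, so 252 − 6 = 246.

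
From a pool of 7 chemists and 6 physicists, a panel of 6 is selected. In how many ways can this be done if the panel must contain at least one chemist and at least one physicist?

With no constraint there are C(13,6) = 1716 possible selections.
Subtract selections that omit an entire group: no chemists → C(6,6) = 1; no physicists → C(7,6) = 7.
Both groups omitted at once is impossible, so 1716 − 8 = 1708.

1708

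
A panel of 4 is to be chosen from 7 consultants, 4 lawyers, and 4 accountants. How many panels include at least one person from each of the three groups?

Unrestricted: C(15,4) = 1365 ways to pick any 4 of the 15.
Subtract selections that omit an entire group: no consultants → C(8,4) = 70; no lawyers → C(11,4) = 330; no accountants → C(11,4) = 330.
Add back selections omitting two groups (i.e. drawn from a single group): C(7,4) + C(4,4) + C(4,4) = 37.
By inclusion–exclusion: 1365 − 730 + 37 = 672.

672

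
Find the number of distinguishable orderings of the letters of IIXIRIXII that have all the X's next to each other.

56

Treat the 2 copies of X as a single block. The multiset to arrange is then {XX, I, I, I, I, I, I, R}, 8 items in all.
That gives (8)!/(6!) = 56 arrangements.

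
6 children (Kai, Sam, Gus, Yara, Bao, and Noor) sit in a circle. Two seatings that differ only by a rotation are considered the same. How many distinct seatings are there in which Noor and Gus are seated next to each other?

Glue Noor and Gus into a block (2 internal orders). Seating 5 units around a circle gives (4)! arrangements.
So 2 × (4)! = 2 × 24 = 48.

48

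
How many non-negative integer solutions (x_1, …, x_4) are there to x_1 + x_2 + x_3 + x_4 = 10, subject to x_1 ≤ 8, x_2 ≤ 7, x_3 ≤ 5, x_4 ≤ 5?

By stars and bars, unrestricted non-negative solutions to x_1+…+x_4 = 10 number C(10+3,3) = 286.
Subtract solutions that violate a single cap (substitute x_i' = x_i − (cap_i+1)): x_1 ≥ 9 gives C(4,3) = 4; x_2 ≥ 8 gives C(5,3) = 10; x_3 ≥ 6 gives C(7,3) = 35; x_4 ≥ 6 gives C(7,3) = 35. Together 84.
No two caps can be exceeded simultaneously, so the pair terms are all 0.
By inclusion–exclusion the count is 286 − 84 + 0 = 202.

202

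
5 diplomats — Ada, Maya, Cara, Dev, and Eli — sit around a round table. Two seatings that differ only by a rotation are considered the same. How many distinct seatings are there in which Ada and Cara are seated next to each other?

Treat {Ada, Cara} as one unit (2 internal orders) and seat the resulting 4 units around the table: (3)! circular arrangements.
So 2 × (3)! = 2 × 6 = 12.

12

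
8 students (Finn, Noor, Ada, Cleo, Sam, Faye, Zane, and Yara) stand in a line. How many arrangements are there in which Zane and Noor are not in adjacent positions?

There are 8! = 40320 arrangements in all. If Zane and Noor are adjacent, merging them into one block gives 2·(7)! = 10080 arrangements.
So 40320 − 10080 = 30240 arrangements keep them apart.

30240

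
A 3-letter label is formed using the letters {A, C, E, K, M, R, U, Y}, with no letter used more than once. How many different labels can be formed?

336

This is a permutation of 3 out of 8: P(8,3) = 8!/5!.
That product is 8 × 7 × 6 = 336.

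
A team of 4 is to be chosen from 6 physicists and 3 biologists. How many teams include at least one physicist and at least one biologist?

111

Unrestricted: C(9,4) = 126 ways to pick any 4 of the 9.
Subtract selections that omit an entire group: no physicists → C(3,4) = 0; no biologists → C(6,4) = 15.
Both groups omitted at once is impossible, so 126 − 15 = 111.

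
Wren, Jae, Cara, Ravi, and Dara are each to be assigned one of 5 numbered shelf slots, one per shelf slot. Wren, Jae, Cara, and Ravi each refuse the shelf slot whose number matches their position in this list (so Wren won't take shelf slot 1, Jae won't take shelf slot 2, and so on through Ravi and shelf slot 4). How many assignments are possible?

Let Aᵢ (for 1 ≤ i ≤ 4) be the placements that put person i in their forbidden shelf slot. Any j of these fix j positions, leaving (5−j)! ways to fill the rest, and there are C(4,j) ways to pick which j.
By inclusion–exclusion, the number of valid placements is Σ_{j=0}^{4} (−1)^j C(4,j)·(5−j)!.
Computing: 120 − 96 + 36 − 8 + 1 = 53.

53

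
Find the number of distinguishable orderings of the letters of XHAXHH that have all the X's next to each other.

Treat the 2 copies of X as a single block. The multiset to arrange is then {XX, A, H, H, H}, 5 items in all.
That gives (5)!/(3!) = 20 arrangements.

20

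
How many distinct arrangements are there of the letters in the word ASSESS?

ASSESS has 6 letters with S appearing 4 times.
The number of distinct arrangements is 6!/(4!) = 720/24 = 30.

30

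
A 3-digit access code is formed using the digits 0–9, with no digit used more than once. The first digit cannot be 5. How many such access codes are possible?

The first digit has 10−1 = 9 choices (anything except 5).
The remaining 2 digits are filled from the other 9 symbols without repetition: 9 × 8 = 72.
Total: 9 × 72 = 648.

648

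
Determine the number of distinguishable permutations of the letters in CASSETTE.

The 8 letters of CASSETTE have repeats: E appearing twice, S appearing twice, and T appearing twice.
The number of distinct arrangements is 8!/(2!·2!·2!) = 40320/8 = 5040.

5040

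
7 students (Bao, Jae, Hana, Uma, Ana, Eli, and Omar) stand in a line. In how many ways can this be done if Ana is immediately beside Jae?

Place the 5 others and the Ana-Jae pair as 6 objects in a line; the pair has 2 internal arrangements.
So the count is 2·(6)! = 1440.

1440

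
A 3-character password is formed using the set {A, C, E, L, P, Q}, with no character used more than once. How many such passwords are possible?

Choose and order 3 of the 6 symbols: the first character has 6 options, the next 5, then 4.
That product is 6 × 5 × 4 = 120.

120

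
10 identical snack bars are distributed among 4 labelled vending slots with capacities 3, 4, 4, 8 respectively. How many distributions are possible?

95

By stars and bars, unrestricted non-negative solutions to x_1+…+x_4 = 10 number C(10+3,3) = 286.
Subtract solutions that violate a single cap (substitute x_i' = x_i − (cap_i+1)): x_1 ≥ 4 gives C(9,3) = 84; x_2 ≥ 5 gives C(8,3) = 56; x_3 ≥ 5 gives C(8,3) = 56; x_4 ≥ 9 gives C(4,3) = 4. Together 200.
Add back pairs where two caps are both exceeded: 4 + 4 + 0 + 1 + 0 + 0 = 9.
By inclusion–exclusion the count is 286 − 200 + 9 = 95.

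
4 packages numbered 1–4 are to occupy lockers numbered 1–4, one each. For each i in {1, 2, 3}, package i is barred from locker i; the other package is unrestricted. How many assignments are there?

11

Let Aᵢ (for i ∈ {1, 2, 3}) be the placements that put package i in its forbidden locker. Any j of these fix j positions, leaving (4−j)! ways to fill the rest, and there are C(3,j) ways to pick which j.
By inclusion–exclusion, the number of valid placements is Σ_{j=0}^{3} (−1)^j C(3,j)·(4−j)!.
Computing: 24 − 18 + 6 − 1 = 11.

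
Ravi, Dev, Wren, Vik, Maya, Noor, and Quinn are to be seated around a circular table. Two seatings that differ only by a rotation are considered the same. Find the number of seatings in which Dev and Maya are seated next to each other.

Glue Dev and Maya into a block (2 internal orders). Seating 6 units around a circle gives (5)! arrangements.
So 2 × (5)! = 2 × 120 = 240.

240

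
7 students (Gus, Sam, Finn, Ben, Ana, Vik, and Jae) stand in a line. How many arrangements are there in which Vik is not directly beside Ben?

Of the 7! = 5040 arrangements, those with Vik and Ben adjacent number 2 × 6! = 1440 (treat the pair as a block with 2 internal orders).
So 5040 − 1440 = 3600 arrangements keep them apart.

3600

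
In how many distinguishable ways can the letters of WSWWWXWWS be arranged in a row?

252

WSWWWXWWS has 9 letters with S appearing twice and W appearing 6 times.
The number of distinct arrangements is 9!/(6!·2!) = 362880/1440 = 252.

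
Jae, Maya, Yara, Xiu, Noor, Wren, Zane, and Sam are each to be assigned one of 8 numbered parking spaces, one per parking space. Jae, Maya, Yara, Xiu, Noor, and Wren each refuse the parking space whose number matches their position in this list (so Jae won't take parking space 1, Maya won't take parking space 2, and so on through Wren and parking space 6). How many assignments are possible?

Let Aᵢ (for 1 ≤ i ≤ 6) be the placements that put person i in their forbidden parking space. Any j of these fix j positions, leaving (8−j)! ways to fill the rest, and there are C(6,j) ways to pick which j.
By inclusion–exclusion, the number of valid placements is Σ_{j=0}^{6} (−1)^j C(6,j)·(8−j)!.
Computing: 40320 − 30240 + 10800 − 2400 + 360 − 36 + 2 = 18806.

18806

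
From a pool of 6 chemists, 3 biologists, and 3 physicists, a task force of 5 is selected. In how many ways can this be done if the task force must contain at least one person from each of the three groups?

540

With no constraint there are C(12,5) = 792 possible selections.
Selections missing a whole group: no chemists → C(6,5) = 6; no biologists → C(9,5) = 126; no physicists → C(9,5) = 126.
Add back selections omitting two groups (i.e. drawn from a single group): C(6,5) + C(3,5) + C(3,5) = 6.
By inclusion–exclusion: 792 − 258 + 6 = 540.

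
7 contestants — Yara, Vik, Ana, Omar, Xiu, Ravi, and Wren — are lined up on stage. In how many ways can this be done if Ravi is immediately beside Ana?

Treat {Ravi, Ana} as a single unit. There are 6 units to order, and the pair itself can be ordered 2 ways.
So the count is 2·(6)! = 1440.

1440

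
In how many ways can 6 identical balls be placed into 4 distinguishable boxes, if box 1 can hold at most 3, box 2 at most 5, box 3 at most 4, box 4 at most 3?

59

Ignoring the caps, the number of non-negative solutions to x_1+…+x_4 = 6 is C(9,3) = 84.
Subtract solutions that violate a single cap (substitute x_i' = x_i − (cap_i+1)): x_1 ≥ 4 gives C(5,3) = 10; x_2 ≥ 6 gives C(3,3) = 1; x_3 ≥ 5 gives C(4,3) = 4; x_4 ≥ 4 gives C(5,3) = 10. Together 25.
No two caps can be exceeded simultaneously, so the pair terms are all 0.
By inclusion–exclusion the count is 84 − 25 + 0 = 59.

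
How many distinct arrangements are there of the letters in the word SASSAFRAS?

SASSAFRAS has 9 letters with A appearing 3 times and S appearing 4 times.
Dividing 9! = 362880 by 4!·3! = 144 for the repeated letters gives 2520.

2520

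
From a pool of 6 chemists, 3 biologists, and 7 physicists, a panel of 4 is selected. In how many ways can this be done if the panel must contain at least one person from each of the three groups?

Unrestricted: C(16,4) = 1820 ways to pick any 4 of the 16.
Selections missing a whole group: no chemists → C(10,4) = 210; no biologists → C(13,4) = 715; no physicists → C(9,4) = 126.
Add back selections omitting two groups (i.e. drawn from a single group): C(6,4) + C(3,4) + C(7,4) = 50.
By inclusion–exclusion: 1820 − 1051 + 50 = 819.

819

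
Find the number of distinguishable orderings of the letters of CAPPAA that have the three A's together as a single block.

12

Treat the 3 copies of A as a single block. The multiset to arrange is then {AAA, C, P, P}, 4 items in all.
That gives (4)!/(2!) = 12 arrangements.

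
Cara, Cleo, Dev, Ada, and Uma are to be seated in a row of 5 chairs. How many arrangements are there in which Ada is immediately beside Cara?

Place the 3 others and the Ada-Cara pair as 4 objects in a line; the pair has 2 internal arrangements.
That gives 2 × 4! = 2 × 24 = 48.

48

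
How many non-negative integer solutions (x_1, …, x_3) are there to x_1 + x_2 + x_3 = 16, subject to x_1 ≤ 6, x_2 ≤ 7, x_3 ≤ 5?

6

By stars and bars, unrestricted non-negative solutions to x_1+…+x_3 = 16 number C(16+2,2) = 153.
Subtract solutions that violate a single cap (substitute x_i' = x_i − (cap_i+1)): x_1 ≥ 7 gives C(11,2) = 55; x_2 ≥ 8 gives C(10,2) = 45; x_3 ≥ 6 gives C(12,2) = 66. Together 166.
Add back pairs where two caps are both exceeded: 3 + 10 + 6 = 19.
By inclusion–exclusion the count is 153 − 166 + 19 = 6.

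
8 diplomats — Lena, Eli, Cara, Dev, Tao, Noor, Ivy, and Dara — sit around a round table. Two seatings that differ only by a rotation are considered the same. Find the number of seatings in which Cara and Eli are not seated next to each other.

3600

Without the restriction there are (7)! = 5040 seatings.
Seatings with Cara beside Eli: treat them as a block with 2 internal orders, giving 2 × (6)! = 1440.
Subtracting, 5040 − 1440 = 3600.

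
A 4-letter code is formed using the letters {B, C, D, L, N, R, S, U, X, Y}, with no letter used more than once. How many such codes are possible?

5040

With no repetition, fill the 4 letters in order: 10 choices, then 9, down to 7.
That product is 10 × 9 × 8 × 7 = 5040.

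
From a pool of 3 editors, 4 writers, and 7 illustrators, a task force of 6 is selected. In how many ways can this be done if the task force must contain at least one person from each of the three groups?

2331

Total 6-person selections from all 14: C(14,6) = 3003.
Selections missing a whole group: no editors → C(11,6) = 462; no writers → C(10,6) = 210; no illustrators → C(7,6) = 7.
Add back selections omitting two groups (i.e. drawn from a single group): C(3,6) + C(4,6) + C(7,6) = 7.
By inclusion–exclusion: 3003 − 679 + 7 = 2331.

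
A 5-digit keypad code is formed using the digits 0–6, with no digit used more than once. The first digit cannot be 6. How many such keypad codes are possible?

The first digit has 7−1 = 6 choices (anything except 6).
The remaining 4 digits are filled from the other 6 symbols without repetition: 6 × 5 × 4 × 3 = 360.
Total: 6 × 360 = 2160.

2160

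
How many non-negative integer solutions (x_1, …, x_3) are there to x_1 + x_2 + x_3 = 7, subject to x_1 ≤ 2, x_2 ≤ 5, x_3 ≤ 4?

12

Ignoring the caps, the number of non-negative solutions to x_1+…+x_3 = 7 is C(9,2) = 36.
Subtract solutions that violate a single cap (substitute x_i' = x_i − (cap_i+1)): x_1 ≥ 3 gives C(6,2) = 15; x_2 ≥ 6 gives C(3,2) = 3; x_3 ≥ 5 gives C(4,2) = 6. Together 24.
No two caps can be exceeded simultaneously, so the pair terms are all 0.
By inclusion–exclusion the count is 36 − 24 + 0 = 12.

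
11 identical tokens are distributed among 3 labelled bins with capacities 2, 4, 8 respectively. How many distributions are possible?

Ignoring the caps, the number of non-negative solutions to x_1+…+x_3 = 11 is C(13,2) = 78.
Subtract solutions that violate a single cap (substitute x_i' = x_i − (cap_i+1)): x_1 ≥ 3 gives C(10,2) = 45; x_2 ≥ 5 gives C(8,2) = 28; x_3 ≥ 9 gives C(4,2) = 6. Together 79.
Add back pairs where two caps are both exceeded: 10 + 0 + 0 = 10.
By inclusion–exclusion the count is 78 − 79 + 10 = 9.

9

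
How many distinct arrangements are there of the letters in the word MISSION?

1260

The 7 letters of MISSION have repeats: I appearing twice and S appearing twice.
So there are 7! / (2!·2!) = 1260 distinguishable arrangements.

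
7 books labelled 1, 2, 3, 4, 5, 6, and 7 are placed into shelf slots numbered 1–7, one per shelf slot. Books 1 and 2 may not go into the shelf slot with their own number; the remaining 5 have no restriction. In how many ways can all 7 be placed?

3720

Let Aᵢ (for i ∈ {1, 2}) be the placements that put book i in its forbidden shelf slot. Any j of these fix j positions, leaving (7−j)! ways to fill the rest, and there are C(2,j) ways to pick which j.
By inclusion–exclusion, the number of valid placements is Σ_{j=0}^{2} (−1)^j C(2,j)·(7−j)!.
Computing: 5040 − 1440 + 120 = 3720.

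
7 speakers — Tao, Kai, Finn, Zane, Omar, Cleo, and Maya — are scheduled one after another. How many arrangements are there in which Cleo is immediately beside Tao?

Glue Cleo and Tao into one block (2 internal orders), leaving 6 units to arrange in a row.
So the count is 2·(6)! = 1440.

1440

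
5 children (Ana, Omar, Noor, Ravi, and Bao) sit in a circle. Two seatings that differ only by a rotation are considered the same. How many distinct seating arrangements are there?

Seat Ana anywhere (absorbing the rotational symmetry), then permute the other 4: (4)! = 24.

24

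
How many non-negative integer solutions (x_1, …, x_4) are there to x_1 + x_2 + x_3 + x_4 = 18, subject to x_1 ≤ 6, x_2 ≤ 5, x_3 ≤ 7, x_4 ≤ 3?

20

By stars and bars, unrestricted non-negative solutions to x_1+…+x_4 = 18 number C(18+3,3) = 1330.
Subtract solutions that violate a single cap (substitute x_i' = x_i − (cap_i+1)): x_1 ≥ 7 gives C(14,3) = 364; x_2 ≥ 6 gives C(15,3) = 455; x_3 ≥ 8 gives C(13,3) = 286; x_4 ≥ 4 gives C(17,3) = 680. Together 1785.
Add back pairs where two caps are both exceeded: 56 + 20 + 120 + 35 + 165 + 84 = 480.
Subtract triples: 0 + 4 + 0 + 1 = 5.
By inclusion–exclusion the count is 1330 − 1785 + 480 − 5 = 20.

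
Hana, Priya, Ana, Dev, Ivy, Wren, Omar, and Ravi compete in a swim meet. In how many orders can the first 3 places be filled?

This is an ordered selection of 3 from 8: P(8,3).
That gives 8 × 7 × 6 = 336.

336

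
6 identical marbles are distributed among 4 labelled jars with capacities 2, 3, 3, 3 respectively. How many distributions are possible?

By stars and bars, unrestricted non-negative solutions to x_1+…+x_4 = 6 number C(6+3,3) = 84.
Subtract solutions that violate a single cap (substitute x_i' = x_i − (cap_i+1)): x_1 ≥ 3 gives C(6,3) = 20; x_2 ≥ 4 gives C(5,3) = 10; x_3 ≥ 4 gives C(5,3) = 10; x_4 ≥ 4 gives C(5,3) = 10. Together 50.
No two caps can be exceeded simultaneously, so the pair terms are all 0.
By inclusion–exclusion the count is 84 − 50 + 0 = 34.

34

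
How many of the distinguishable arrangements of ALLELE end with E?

With the last slot taken by E, it remains to arrange the other 5 letters (ALLLE).
Those 5 letters have L appearing 3 times, giving (5)!/(3!) = 20.

20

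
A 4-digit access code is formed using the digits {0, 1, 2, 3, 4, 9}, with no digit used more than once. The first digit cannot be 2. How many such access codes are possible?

The first digit has 6−1 = 5 choices (anything except 2).
The remaining 3 digits are filled from the other 5 symbols without repetition: 5 × 4 × 3 = 60.
Total: 5 × 60 = 300.

300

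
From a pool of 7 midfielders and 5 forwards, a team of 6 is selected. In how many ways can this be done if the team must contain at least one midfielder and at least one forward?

Total 6-person selections from all 12: C(12,6) = 924.
Subtract selections that omit an entire group: no midfielders → C(5,6) = 0; no forwards → C(7,6) = 7.
Both groups omitted at once is impossible, so 924 − 7 = 917.

917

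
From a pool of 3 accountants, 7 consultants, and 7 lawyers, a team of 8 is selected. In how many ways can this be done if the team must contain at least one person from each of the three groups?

Total 8-person selections from all 17: C(17,8) = 24310.
Selections missing a whole group: no accountants → C(14,8) = 3003; no consultants → C(10,8) = 45; no lawyers → C(10,8) = 45.
Add back selections omitting two groups (i.e. drawn from a single group): C(3,8) + C(7,8) + C(7,8) = 0.
By inclusion–exclusion: 24310 − 3093 + 0 = 21217.

21217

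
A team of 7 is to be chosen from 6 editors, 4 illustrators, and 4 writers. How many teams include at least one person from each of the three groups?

Unrestricted: C(14,7) = 3432 ways to pick any 7 of the 14.
Subtract selections that omit an entire group: no editors → C(8,7) = 8; no illustrators → C(10,7) = 120; no writers → C(10,7) = 120.
Add back selections omitting two groups (i.e. drawn from a single group): C(6,7) + C(4,7) + C(4,7) = 0.
By inclusion–exclusion: 3432 − 248 + 0 = 3184.

3184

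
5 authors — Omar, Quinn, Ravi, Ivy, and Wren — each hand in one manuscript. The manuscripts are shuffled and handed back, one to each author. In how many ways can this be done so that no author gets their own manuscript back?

Count assignments avoiding every fixed point. For any j of the 5 authors fixed to their own manuscript, the other 5−j can be arranged in (5−j)! ways.
By inclusion–exclusion this is Σ_{j=0}^{5} (−1)^j C(5,j)·(5−j)!.
Computing: 120 − 120 + 60 − 20 + 5 − 1 = 44.

44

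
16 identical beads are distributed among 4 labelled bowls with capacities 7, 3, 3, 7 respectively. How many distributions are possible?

33

Ignoring the caps, the number of non-negative solutions to x_1+…+x_4 = 16 is C(19,3) = 969.
Subtract solutions that violate a single cap (substitute x_i' = x_i − (cap_i+1)): x_1 ≥ 8 gives C(11,3) = 165; x_2 ≥ 4 gives C(15,3) = 455; x_3 ≥ 4 gives C(15,3) = 455; x_4 ≥ 8 gives C(11,3) = 165. Together 1240.
Add back pairs where two caps are both exceeded: 35 + 35 + 1 + 165 + 35 + 35 = 306.
Subtract triples: 1 + 0 + 0 + 1 = 2.
By inclusion–exclusion the count is 969 − 1240 + 306 − 2 = 33.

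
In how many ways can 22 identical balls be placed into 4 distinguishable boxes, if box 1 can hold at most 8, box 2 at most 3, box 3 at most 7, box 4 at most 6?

10

Ignoring the caps, the number of non-negative solutions to x_1+…+x_4 = 22 is C(25,3) = 2300.
Subtract solutions that violate a single cap (substitute x_i' = x_i − (cap_i+1)): x_1 ≥ 9 gives C(16,3) = 560; x_2 ≥ 4 gives C(21,3) = 1330; x_3 ≥ 8 gives C(17,3) = 680; x_4 ≥ 7 gives C(18,3) = 816. Together 3386.
Add back pairs where two caps are both exceeded: 220 + 56 + 84 + 286 + 364 + 120 = 1130.
Subtract triples: 4 + 10 + 0 + 20 = 34.
By inclusion–exclusion the count is 2300 − 3386 + 1130 − 34 = 10.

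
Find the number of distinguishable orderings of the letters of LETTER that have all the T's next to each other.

60

Treat the 2 copies of T as a single block. The multiset to arrange is then {TT, E, E, L, R}, 5 items in all.
That gives (5)!/(2!) = 60 arrangements.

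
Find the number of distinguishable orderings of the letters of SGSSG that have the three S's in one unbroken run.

Treat the 3 copies of S as a single block. The multiset to arrange is then {SSS, G, G}, 3 items in all.
That gives (3)!/(2!) = 3 arrangements.

3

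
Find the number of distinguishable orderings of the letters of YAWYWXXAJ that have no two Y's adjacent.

Total arrangements of YAWYWXXAJ: 9!/(2!·2!·2!·2!) = 22680.
Arrangements with the Y's together: treat YY as one letter, giving (8)!/(2!·2!·2!) = 5040.
Subtracting, 22680 − 5040 = 17640 arrangements keep the Y's apart.

17640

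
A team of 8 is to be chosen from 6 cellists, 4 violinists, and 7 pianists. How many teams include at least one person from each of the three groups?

Unrestricted: C(17,8) = 24310 ways to pick any 8 of the 17.
Subtract selections that omit an entire group: no cellists → C(11,8) = 165; no violinists → C(13,8) = 1287; no pianists → C(10,8) = 45.
Add back selections omitting two groups (i.e. drawn from a single group): C(6,8) + C(4,8) + C(7,8) = 0.
By inclusion–exclusion: 24310 − 1497 + 0 = 22813.

22813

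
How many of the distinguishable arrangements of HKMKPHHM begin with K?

Fix K in the first position and arrange the remaining 7 letters.
Those 7 letters have H appearing 3 times and M appearing twice, giving (7)!/(3!·2!) = 420.

420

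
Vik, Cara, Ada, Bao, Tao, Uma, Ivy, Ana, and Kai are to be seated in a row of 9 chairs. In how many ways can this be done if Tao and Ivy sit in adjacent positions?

80640

Treat {Tao, Ivy} as a single unit. There are 8 units to order, and the pair itself can be ordered 2 ways.
So the count is 2·(8)! = 80640.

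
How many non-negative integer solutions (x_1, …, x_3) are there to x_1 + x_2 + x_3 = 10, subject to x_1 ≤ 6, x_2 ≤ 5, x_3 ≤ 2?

Without the upper bounds there are C(12,2) = 66 ways to split 10 among 3 variables.
Subtract solutions that violate a single cap (substitute x_i' = x_i − (cap_i+1)): x_1 ≥ 7 gives C(5,2) = 10; x_2 ≥ 6 gives C(6,2) = 15; x_3 ≥ 3 gives C(9,2) = 36. Together 61.
Add back pairs where two caps are both exceeded: 0 + 1 + 3 = 4.
By inclusion–exclusion the count is 66 − 61 + 4 = 9.

9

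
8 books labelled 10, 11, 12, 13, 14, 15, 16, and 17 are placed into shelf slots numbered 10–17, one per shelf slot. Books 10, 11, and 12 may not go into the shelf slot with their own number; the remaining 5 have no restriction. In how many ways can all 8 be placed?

Let Aᵢ (for i ∈ {10, 11, 12}) be the placements that put book i in its forbidden shelf slot. Any j of these fix j positions, leaving (8−j)! ways to fill the rest, and there are C(3,j) ways to pick which j.
By inclusion–exclusion, the number of valid placements is Σ_{j=0}^{3} (−1)^j C(3,j)·(8−j)!.
Computing: 40320 − 15120 + 2160 − 120 = 27240.

27240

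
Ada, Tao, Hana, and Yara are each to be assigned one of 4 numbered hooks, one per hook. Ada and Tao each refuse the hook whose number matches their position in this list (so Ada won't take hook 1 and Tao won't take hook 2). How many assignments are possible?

14

Let Aᵢ (for i ∈ {1, 2}) be the placements that put person i in their forbidden hook. Any j of these fix j positions, leaving (4−j)! ways to fill the rest, and there are C(2,j) ways to pick which j.
By inclusion–exclusion, the number of valid placements is Σ_{j=0}^{2} (−1)^j C(2,j)·(4−j)!.
Computing: 24 − 12 + 2 = 14.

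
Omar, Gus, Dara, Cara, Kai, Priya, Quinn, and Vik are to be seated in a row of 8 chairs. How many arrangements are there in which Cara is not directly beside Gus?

30240

There are 8! = 40320 arrangements in all. If Cara and Gus are adjacent, merging them into one block gives 2·(7)! = 10080 arrangements.
So 40320 − 10080 = 30240 arrangements keep them apart.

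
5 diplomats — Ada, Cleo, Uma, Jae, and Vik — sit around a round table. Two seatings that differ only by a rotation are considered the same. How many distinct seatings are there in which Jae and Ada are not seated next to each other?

12

All circular seatings of 5 people number (4)! = 24.
Seatings with Jae beside Ada: treat them as a block with 2 internal orders, giving 2 × (3)! = 12.
Subtracting, 24 − 12 = 12.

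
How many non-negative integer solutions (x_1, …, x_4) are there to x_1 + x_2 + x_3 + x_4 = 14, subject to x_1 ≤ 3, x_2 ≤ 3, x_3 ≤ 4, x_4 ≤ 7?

20

Without the upper bounds there are C(17,3) = 680 ways to split 14 among 4 variables.
Subtract solutions that violate a single cap (substitute x_i' = x_i − (cap_i+1)): x_1 ≥ 4 gives C(13,3) = 286; x_2 ≥ 4 gives C(13,3) = 286; x_3 ≥ 5 gives C(12,3) = 220; x_4 ≥ 8 gives C(9,3) = 84. Together 876.
Add back pairs where two caps are both exceeded: 84 + 56 + 10 + 56 + 10 + 4 = 220.
Subtract triples: 4 + 0 + 0 + 0 = 4.
By inclusion–exclusion the count is 680 − 876 + 220 − 4 = 20.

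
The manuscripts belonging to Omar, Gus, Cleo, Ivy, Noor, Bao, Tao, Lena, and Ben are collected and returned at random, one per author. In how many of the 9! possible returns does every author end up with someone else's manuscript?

Count assignments avoiding every fixed point. For any j of the 9 authors fixed to their own manuscript, the other 9−j can be arranged in (9−j)! ways.
By inclusion–exclusion this is Σ_{j=0}^{9} (−1)^j C(9,j)·(9−j)!.
Computing: 362880 − 362880 + 181440 − 60480 + 15120 − 3024 + 504 − 72 + 9 − 1 = 133496.

133496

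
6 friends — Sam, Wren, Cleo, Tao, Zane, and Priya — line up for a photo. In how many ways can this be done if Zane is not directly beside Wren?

There are 6! = 720 arrangements in all. If Zane and Wren are adjacent, merging them into one block gives 2·(5)! = 240 arrangements.
Complementary counting: 720 − 240 = 480.

480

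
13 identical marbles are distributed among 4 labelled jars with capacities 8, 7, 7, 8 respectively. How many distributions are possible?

By stars and bars, unrestricted non-negative solutions to x_1+…+x_4 = 13 number C(13+3,3) = 560.
Subtract solutions that violate a single cap (substitute x_i' = x_i − (cap_i+1)): x_1 ≥ 9 gives C(7,3) = 35; x_2 ≥ 8 gives C(8,3) = 56; x_3 ≥ 8 gives C(8,3) = 56; x_4 ≥ 9 gives C(7,3) = 35. Together 182.
No two caps can be exceeded simultaneously, so the pair terms are all 0.
By inclusion–exclusion the count is 560 − 182 + 0 = 378.

378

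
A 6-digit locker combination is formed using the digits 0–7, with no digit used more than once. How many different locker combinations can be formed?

20160

Choose and order 6 of the 8 symbols: the first digit has 8 options, the next 7, and so on down to 3.
That product is 8 × 7 × 6 × 5 × 4 × 3 = 20160.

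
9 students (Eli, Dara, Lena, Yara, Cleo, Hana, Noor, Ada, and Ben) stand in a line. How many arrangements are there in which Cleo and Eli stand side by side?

Place the 7 others and the Cleo-Eli pair as 8 objects in a line; the pair has 2 internal arrangements.
That gives 2 × 8! = 2 × 40320 = 80640.

80640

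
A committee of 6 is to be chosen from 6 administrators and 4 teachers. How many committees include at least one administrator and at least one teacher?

Total 6-person selections from all 10: C(10,6) = 210.
Selections missing a whole group: no administrators → C(4,6) = 0; no teachers → C(6,6) = 1.
Both groups omitted at once is impossible, so 210 − 1 = 209.

209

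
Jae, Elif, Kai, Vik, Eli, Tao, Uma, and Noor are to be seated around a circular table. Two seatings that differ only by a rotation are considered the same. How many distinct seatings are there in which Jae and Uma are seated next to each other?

1440

Glue Jae and Uma into a block (2 internal orders). Seating 7 units around a circle gives (6)! arrangements.
So 2 × (6)! = 2 × 720 = 1440.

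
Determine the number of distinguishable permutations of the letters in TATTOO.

Letter multiplicities in TATTOO: A×1, O×2, T×3.
The number of distinct arrangements is 6!/(3!·2!) = 720/12 = 60.

60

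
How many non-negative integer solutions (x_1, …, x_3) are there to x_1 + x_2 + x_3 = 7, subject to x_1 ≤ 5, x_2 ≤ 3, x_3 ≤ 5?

20

By stars and bars, unrestricted non-negative solutions to x_1+…+x_3 = 7 number C(7+2,2) = 36.
Subtract solutions that violate a single cap (substitute x_i' = x_i − (cap_i+1)): x_1 ≥ 6 gives C(3,2) = 3; x_2 ≥ 4 gives C(5,2) = 10; x_3 ≥ 6 gives C(3,2) = 3. Together 16.
No two caps can be exceeded simultaneously, so the pair terms are all 0.
By inclusion–exclusion the count is 36 − 16 + 0 = 20.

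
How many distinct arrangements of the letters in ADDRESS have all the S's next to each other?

360

Treat the 2 copies of S as a single block. The multiset to arrange is then {SS, A, D, D, E, R}, 6 items in all.
That gives (6)!/(2!) = 360 arrangements.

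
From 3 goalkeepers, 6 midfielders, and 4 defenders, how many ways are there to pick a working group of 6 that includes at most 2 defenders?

1344

Split by how many defenders are chosen (0 through 2).
Sum: C(4,0)·C(9,6) + C(4,1)·C(9,5) + C(4,2)·C(9,4) = 84 + 504 + 756 = 1344.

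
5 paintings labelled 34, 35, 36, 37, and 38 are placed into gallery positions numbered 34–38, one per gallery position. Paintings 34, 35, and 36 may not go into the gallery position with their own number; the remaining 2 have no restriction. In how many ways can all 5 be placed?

Let Aᵢ (for i ∈ {34, 35, 36}) be the placements that put painting i in its forbidden gallery position. Any j of these fix j positions, leaving (5−j)! ways to fill the rest, and there are C(3,j) ways to pick which j.
By inclusion–exclusion, the number of valid placements is Σ_{j=0}^{3} (−1)^j C(3,j)·(5−j)!.
Computing: 120 − 72 + 18 − 2 = 64.

64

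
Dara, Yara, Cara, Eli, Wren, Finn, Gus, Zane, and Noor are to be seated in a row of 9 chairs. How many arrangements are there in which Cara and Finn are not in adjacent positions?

282240

There are 9! = 362880 arrangements in all. If Cara and Finn are adjacent, merging them into one block gives 2·(8)! = 80640 arrangements.
Complementary counting: 362880 − 80640 = 282240.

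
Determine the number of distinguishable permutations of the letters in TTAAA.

TTAAA has 5 letters with A appearing 3 times and T appearing twice.
Dividing 5! = 120 by 3!·2! = 12 for the repeated letters gives 10.

10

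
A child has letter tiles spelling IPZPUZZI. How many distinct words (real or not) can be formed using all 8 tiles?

IPZPUZZI has 8 letters with I appearing twice, P appearing twice, and Z appearing 3 times.
So there are 8! / (3!·2!·2!) = 1680 distinguishable arrangements.

1680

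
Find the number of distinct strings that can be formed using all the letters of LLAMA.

30

LLAMA has 5 letters with A appearing twice and L appearing twice.
The number of distinct arrangements is 5!/(2!·2!) = 120/4 = 30.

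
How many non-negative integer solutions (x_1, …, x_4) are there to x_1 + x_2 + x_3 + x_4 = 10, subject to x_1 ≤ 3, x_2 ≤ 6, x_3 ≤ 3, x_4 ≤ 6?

88

Without the upper bounds there are C(13,3) = 286 ways to split 10 among 4 variables.
Subtract solutions that violate a single cap (substitute x_i' = x_i − (cap_i+1)): x_1 ≥ 4 gives C(9,3) = 84; x_2 ≥ 7 gives C(6,3) = 20; x_3 ≥ 4 gives C(9,3) = 84; x_4 ≥ 7 gives C(6,3) = 20. Together 208.
Add back pairs where two caps are both exceeded: 0 + 10 + 0 + 0 + 0 + 0 = 10.
By inclusion–exclusion the count is 286 − 208 + 10 = 88.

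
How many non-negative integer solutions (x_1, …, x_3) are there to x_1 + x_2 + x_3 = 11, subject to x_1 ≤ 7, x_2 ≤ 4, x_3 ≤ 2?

6

Ignoring the caps, the number of non-negative solutions to x_1+…+x_3 = 11 is C(13,2) = 78.
Subtract solutions that violate a single cap (substitute x_i' = x_i − (cap_i+1)): x_1 ≥ 8 gives C(5,2) = 10; x_2 ≥ 5 gives C(8,2) = 28; x_3 ≥ 3 gives C(10,2) = 45. Together 83.
Add back pairs where two caps are both exceeded: 0 + 1 + 10 = 11.
By inclusion–exclusion the count is 78 − 83 + 11 = 6.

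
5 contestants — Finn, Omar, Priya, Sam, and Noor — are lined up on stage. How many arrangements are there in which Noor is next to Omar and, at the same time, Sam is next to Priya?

Treat {Noor,Omar} as one block (2 orders) and {Sam,Priya} as another (2 orders).
That leaves 3 units to arrange: 2 × 2 × 3! = 4 × 6 = 24.

24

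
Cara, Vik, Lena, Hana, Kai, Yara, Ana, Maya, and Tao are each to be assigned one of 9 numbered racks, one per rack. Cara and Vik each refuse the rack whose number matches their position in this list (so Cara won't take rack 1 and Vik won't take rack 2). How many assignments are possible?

Let Aᵢ (for i ∈ {1, 2}) be the placements that put person i in their forbidden rack. Any j of these fix j positions, leaving (9−j)! ways to fill the rest, and there are C(2,j) ways to pick which j.
By inclusion–exclusion, the number of valid placements is Σ_{j=0}^{2} (−1)^j C(2,j)·(9−j)!.
Computing: 362880 − 80640 + 5040 = 287280.

287280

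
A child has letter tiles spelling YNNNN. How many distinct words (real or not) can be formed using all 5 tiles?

5

YNNNN has 5 letters with N appearing 4 times.
The number of distinct arrangements is 5!/(4!) = 120/24 = 5.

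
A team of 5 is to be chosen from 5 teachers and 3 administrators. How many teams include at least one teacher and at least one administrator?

55

Total 5-person selections from all 8: C(8,5) = 56.
Selections missing a whole group: no teachers → C(3,5) = 0; no administrators → C(5,5) = 1.
Both groups omitted at once is impossible, so 56 − 1 = 55.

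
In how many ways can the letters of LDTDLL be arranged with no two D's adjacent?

There are 6!/(3!·2!) = 60 arrangements of LDTDLL in total.
If the two D's are adjacent, glue them into one block, leaving 5 items to arrange: (5)!/(3!) = 20 ways.
Hence 60 − 20 = 40.

40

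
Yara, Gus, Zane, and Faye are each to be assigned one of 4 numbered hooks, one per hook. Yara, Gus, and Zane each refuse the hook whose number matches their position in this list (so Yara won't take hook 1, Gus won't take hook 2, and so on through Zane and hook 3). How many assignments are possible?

11

Let Aᵢ (for i ∈ {1, 2, 3}) be the placements that put person i in their forbidden hook. Any j of these fix j positions, leaving (4−j)! ways to fill the rest, and there are C(3,j) ways to pick which j.
By inclusion–exclusion, the number of valid placements is Σ_{j=0}^{3} (−1)^j C(3,j)·(4−j)!.
Computing: 24 − 18 + 6 − 1 = 11.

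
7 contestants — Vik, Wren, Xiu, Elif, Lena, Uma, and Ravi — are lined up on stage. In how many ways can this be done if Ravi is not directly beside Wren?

3600

There are 7! = 5040 arrangements in all. If Ravi and Wren are adjacent, merging them into one block gives 2·(6)! = 1440 arrangements.
Complementary counting: 5040 − 1440 = 3600.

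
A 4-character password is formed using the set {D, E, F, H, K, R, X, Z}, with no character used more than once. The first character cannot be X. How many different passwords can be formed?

The first character has 8−1 = 7 choices (anything except X).
The remaining 3 characters are filled from the other 7 symbols without repetition: 7 × 6 × 5 = 210.
Total: 7 × 210 = 1470.

1470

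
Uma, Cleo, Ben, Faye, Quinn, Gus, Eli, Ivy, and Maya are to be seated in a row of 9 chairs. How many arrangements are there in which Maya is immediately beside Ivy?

Treat {Maya, Ivy} as a single unit. There are 8 units to order, and the pair itself can be ordered 2 ways.
That gives 2 × 8! = 2 × 40320 = 80640.

80640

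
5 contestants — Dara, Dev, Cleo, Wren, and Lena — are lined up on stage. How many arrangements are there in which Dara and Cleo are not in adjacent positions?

72

Of the 5! = 120 arrangements, those with Dara and Cleo adjacent number 2 × 4! = 48 (treat the pair as a block with 2 internal orders).
Complementary counting: 120 − 48 = 72.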